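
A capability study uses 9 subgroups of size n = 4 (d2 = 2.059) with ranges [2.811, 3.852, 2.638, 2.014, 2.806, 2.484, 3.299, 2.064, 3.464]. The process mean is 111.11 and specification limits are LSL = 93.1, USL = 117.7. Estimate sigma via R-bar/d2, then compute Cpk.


R_bar = (2.811 + 3.852 + 2.638 + 2.014 + 2.806 + 2.484 + 3.299 + 2.064 + 3.464) / 9 = 2.8257778
sigma = R_bar / d2 = 2.8257778 / 2.059 = 1.372403
Cp = (USL - LSL)/(6*sigma) = (117.7 - 93.1)/(6*1.372403) = 2.9875
Cpu = (117.7 - 111.11)/(3*1.372403) = 1.6006
Cpl = (111.11 - 93.1)/(3*1.372403) = 4.3743
Cpk = min(Cpu, Cpl) = 1.6006

1.6006


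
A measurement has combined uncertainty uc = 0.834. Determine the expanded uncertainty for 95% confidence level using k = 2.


U = k * uc
U = 2 * 0.834
U = 1.6680

1.6680


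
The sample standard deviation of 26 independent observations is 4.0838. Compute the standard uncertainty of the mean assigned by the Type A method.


u_A = s / sqrt(n)
u_A = 4.0838 / sqrt(26)
u_A = 4.0838 / 5.0990195
u_A = 0.8009

0.8009


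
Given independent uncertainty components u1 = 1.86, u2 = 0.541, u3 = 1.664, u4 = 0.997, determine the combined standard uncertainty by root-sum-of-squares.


uc = sqrt(1.86^2 + 0.541^2 + 1.664^2 + 0.997^2)
uc = sqrt(7.515186)
uc = 2.7414

2.7414


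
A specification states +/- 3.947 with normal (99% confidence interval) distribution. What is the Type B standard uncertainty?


u_B = half_width / 2.576
u_B = 3.947 / 2.576
u_B = 1.5322

1.5322


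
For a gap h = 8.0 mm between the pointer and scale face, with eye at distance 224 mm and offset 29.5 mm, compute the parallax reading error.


error = h * offset / d
= 8.0 * 29.5 / 224
= 1.0536

1.0536


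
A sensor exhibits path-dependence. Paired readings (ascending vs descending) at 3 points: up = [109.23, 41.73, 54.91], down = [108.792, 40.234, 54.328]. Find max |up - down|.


|109.23 - 108.792| = 0.4380
|41.73 - 40.234| = 1.4960
|54.91 - 54.328| = 0.5820
hysteresis = max(diffs) = 1.4960

1.4960


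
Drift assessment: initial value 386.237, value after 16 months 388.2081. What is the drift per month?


rate = (v2 - v1) / months
= (388.2081 - 386.237) / 16
= 1.9711 / 16
= 0.1232

0.1232


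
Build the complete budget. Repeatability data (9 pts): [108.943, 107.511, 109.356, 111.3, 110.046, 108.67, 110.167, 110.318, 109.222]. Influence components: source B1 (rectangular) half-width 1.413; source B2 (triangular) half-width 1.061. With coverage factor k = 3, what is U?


mean = (108.943 + 107.511 + 109.356 + 111.3 + 110.046 + 108.67 + 110.167 + 110.318 + 109.222) / 9 = 109.5036667
s = sqrt(sum((x - mean)^2)/(n-1)) = 1.1014364
u_A = s / sqrt(n) = 1.1014364 / sqrt(9) = 0.36714547
u_B1 = 1.413 / sqrt(3) = 0.81579593
u_B2 = 1.061 / sqrt(6) = 0.43315144
uc = sqrt(0.36714547^2 + 0.81579593^2 + 0.43315144^2) = 0.99395119
U = k * uc = 3 * 0.99395119
U = 2.9819

2.9819


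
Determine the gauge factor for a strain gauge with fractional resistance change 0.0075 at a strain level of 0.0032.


GF = (dR/R) / epsilon
= 0.0075 / 0.0032
= 2.3438

2.3438


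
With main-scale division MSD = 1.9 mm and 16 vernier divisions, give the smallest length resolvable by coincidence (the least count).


LC = MSD / n_div
= 1.9 / 16
= 0.1187

0.1187


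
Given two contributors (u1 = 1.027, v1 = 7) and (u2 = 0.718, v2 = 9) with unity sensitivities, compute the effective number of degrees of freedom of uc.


uc = sqrt(u1^2 + u2^2) = sqrt(1.027^2 + 0.718^2) = 1.2530974
v_eff = uc^4 / (u1^4/v1 + u2^4/v2)
= 1.2530974^4 / (1.027^4/7 + 0.718^4/9)
= 2.4656948 / 0.18845134
v_eff = 13.0840

13.0840


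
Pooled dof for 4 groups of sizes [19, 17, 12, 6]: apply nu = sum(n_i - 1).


nu = sum_i (n_i - 1)
nu = ((19 - 1) + (17 - 1) + (12 - 1) + (6 - 1))
nu = 18 + 16 + 11 + 5
nu = 50

50


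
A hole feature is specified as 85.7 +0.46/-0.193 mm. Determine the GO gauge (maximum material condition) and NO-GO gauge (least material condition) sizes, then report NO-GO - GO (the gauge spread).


GO = nominal - lower_tol (smallest hole = maximum material condition)
GO = 85.7 - 0.193 = 85.507
NO-GO = nominal + upper_tol (largest hole = least material condition)
NO-GO = 85.7 + 0.46 = 86.16
spread = NO-GO - GO = 86.16 - 85.507 = 0.6530

0.6530


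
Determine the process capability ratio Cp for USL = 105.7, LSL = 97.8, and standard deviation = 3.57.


Cp = (USL - LSL) / (6 * sigma)
= (105.7 - 97.8) / (6 * 3.57)
= 7.9000 / 21.4200
= 0.3688

0.3688


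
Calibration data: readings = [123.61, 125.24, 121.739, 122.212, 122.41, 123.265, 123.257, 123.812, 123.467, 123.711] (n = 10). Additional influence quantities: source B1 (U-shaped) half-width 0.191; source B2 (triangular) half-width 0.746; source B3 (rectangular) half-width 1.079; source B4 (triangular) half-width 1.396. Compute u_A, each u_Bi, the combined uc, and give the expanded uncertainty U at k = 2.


mean = (123.61 + 125.24 + 121.739 + 122.212 + 122.41 + 123.265 + 123.257 + 123.812 + 123.467 + 123.711) / 10 = 123.2723
s = sqrt(sum((x - mean)^2)/(n-1)) = 0.98469511
u_A = s / sqrt(n) = 0.98469511 / sqrt(10) = 0.31138793
u_B1 = 0.191 / sqrt(2) = 0.1350574
u_B2 = 0.746 / sqrt(6) = 0.30455322
u_B3 = 1.079 / sqrt(3) = 0.62296094
u_B4 = 1.396 / sqrt(6) = 0.56991461
uc = sqrt(0.31138793^2 + 0.1350574^2 + 0.30455322^2 + 0.62296094^2 + 0.56991461^2) = 0.95960336
U = k * uc = 2 * 0.95960336
U = 1.9192

1.9192


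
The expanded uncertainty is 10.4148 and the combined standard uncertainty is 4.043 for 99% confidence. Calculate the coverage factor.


k = U / uc
k = 10.4148 / 4.043
k = 2.576

2.576


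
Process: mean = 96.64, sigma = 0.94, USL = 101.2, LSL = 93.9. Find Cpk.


Cpu = (USL - mean) / (3*sigma) = (101.2 - 96.64) / (3*0.94) = 1.6170
Cpl = (mean - LSL) / (3*sigma) = (96.64 - 93.9) / (3*0.94) = 0.9716
Cpk = min(Cpu, Cpl) = 0.9716

0.9716


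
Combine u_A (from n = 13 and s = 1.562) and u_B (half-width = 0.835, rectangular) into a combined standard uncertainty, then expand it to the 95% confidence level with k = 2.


u_A = s / sqrt(n) = 1.562 / sqrt(13) = 0.43322085
u_B = half_width / sqrt(3) = 0.835 / sqrt(3) = 0.48208747
uc = sqrt(u_A^2 + u_B^2) = sqrt(0.43322085^2 + 0.48208747^2) = 0.64814245
U = k * uc = 2 * 0.64814245
U = 1.2963

1.2963


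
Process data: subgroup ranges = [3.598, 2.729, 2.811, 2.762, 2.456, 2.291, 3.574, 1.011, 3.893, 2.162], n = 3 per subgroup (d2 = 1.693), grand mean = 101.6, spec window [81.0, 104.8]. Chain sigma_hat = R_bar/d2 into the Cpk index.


R_bar = (3.598 + 2.729 + 2.811 + 2.762 + 2.456 + 2.291 + 3.574 + 1.011 + 3.893 + 2.162) / 10 = 2.7287
sigma = R_bar / d2 = 2.7287 / 1.693 = 1.6117543
Cp = (USL - LSL)/(6*sigma) = (104.8 - 81.0)/(6*1.6117543) = 2.4611
Cpu = (104.8 - 101.6)/(3*1.6117543) = 0.6618
Cpl = (101.6 - 81.0)/(3*1.6117543) = 4.2604
Cpk = min(Cpu, Cpl) = 0.6618

0.6618


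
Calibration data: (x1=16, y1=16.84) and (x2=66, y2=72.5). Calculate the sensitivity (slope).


slope = (y2 - y1) / (x2 - x1)
= (72.5 - 16.84) / (66 - 16)
= 55.6600 / 50
= 1.1132

1.1132


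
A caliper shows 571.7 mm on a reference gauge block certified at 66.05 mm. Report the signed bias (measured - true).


Systematic error = measured - true
= 571.7 - 66.05
= 505.6500

505.6500


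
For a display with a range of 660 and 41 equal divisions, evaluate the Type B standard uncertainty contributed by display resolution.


resolution = range / divisions
resolution = 660 / 41 = 16.097561
u_res = resolution / (2*sqrt(3))
u_res = 16.097561 / 3.4641016
u_res = 4.6470

4.6470


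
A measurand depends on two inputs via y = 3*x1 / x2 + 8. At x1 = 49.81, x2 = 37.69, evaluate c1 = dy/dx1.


y = 3*x1 / x2 + 8
dy/dx1 = 3/x2
Evaluate at x2 = 37.69: c1 = 3 / 37.69
c1 = 0.0796

0.0796


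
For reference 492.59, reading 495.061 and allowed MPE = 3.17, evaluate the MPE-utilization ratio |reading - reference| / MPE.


e = indication - reference = 495.061 - 492.59 = 2.4710
|e| = 2.4710
ratio = |e| / MPE = 2.4710 / 3.17
ratio = 0.7795

0.7795


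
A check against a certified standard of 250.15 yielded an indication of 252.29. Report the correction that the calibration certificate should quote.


Correction = standard - reading
= 250.15 - 252.29
= -2.1400

-2.1400


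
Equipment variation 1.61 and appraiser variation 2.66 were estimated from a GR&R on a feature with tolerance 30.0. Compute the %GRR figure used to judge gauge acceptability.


GRR = sqrt(EV^2 + AV^2) = sqrt(1.61^2 + 2.66^2) = 3.1092925
%GRR = GRR / tol * 100 = 3.1092925 / 30.0 * 100
%GRR = 10.3643

10.3643


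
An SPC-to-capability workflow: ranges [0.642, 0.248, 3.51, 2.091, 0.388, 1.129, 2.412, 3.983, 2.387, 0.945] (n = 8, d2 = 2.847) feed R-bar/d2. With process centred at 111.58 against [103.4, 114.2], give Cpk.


R_bar = (0.642 + 0.248 + 3.51 + 2.091 + 0.388 + 1.129 + 2.412 + 3.983 + 2.387 + 0.945) / 10 = 1.7735
sigma = R_bar / d2 = 1.7735 / 2.847 = 0.62293642
Cp = (USL - LSL)/(6*sigma) = (114.2 - 103.4)/(6*0.62293642) = 2.8895
Cpu = (114.2 - 111.58)/(3*0.62293642) = 1.4020
Cpl = (111.58 - 103.4)/(3*0.62293642) = 4.3771
Cpk = min(Cpu, Cpl) = 1.4020

1.4020


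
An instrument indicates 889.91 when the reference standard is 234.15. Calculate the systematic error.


Systematic error = measured - true
= 889.91 - 234.15
= 655.7600

655.7600


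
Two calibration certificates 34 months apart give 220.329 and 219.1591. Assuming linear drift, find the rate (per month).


rate = (v2 - v1) / months
= (219.1591 - 220.329) / 34
= -1.1699 / 34
= -0.0344

-0.0344


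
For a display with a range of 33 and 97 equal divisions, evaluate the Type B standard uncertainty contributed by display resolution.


resolution = range / divisions
resolution = 33 / 97 = 0.34020619
u_res = resolution / (2*sqrt(3))
u_res = 0.34020619 / 3.4641016
u_res = 0.0982

0.0982


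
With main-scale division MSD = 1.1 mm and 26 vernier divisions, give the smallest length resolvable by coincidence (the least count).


LC = MSD / n_div
= 1.1 / 26
= 0.0423

0.0423


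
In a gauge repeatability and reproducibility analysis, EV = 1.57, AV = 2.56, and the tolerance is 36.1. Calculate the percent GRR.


GRR = sqrt(EV^2 + AV^2) = sqrt(1.57^2 + 2.56^2) = 3.0030818
%GRR = GRR / tol * 100 = 3.0030818 / 36.1 * 100
%GRR = 8.3188

8.3188


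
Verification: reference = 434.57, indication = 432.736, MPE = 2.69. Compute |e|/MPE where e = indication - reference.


e = indication - reference = 432.736 - 434.57 = -1.8340
|e| = 1.8340
ratio = |e| / MPE = 1.8340 / 2.69
ratio = 0.6818

0.6818


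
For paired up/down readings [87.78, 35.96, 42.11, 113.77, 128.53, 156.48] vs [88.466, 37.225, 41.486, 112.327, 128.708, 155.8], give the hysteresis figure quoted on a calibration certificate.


|87.78 - 88.466| = 0.6860
|35.96 - 37.225| = 1.2650
|42.11 - 41.486| = 0.6240
|113.77 - 112.327| = 1.4430
|128.53 - 128.708| = 0.1780
|156.48 - 155.8| = 0.6800
hysteresis = max(diffs) = 1.4430

1.4430


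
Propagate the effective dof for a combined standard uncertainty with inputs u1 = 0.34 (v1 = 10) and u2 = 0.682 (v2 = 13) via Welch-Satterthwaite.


uc = sqrt(u1^2 + u2^2) = sqrt(0.34^2 + 0.682^2) = 0.76205249
v_eff = uc^4 / (u1^4/v1 + u2^4/v2)
= 0.76205249^4 / (0.34^4/10 + 0.682^4/13)
= 0.33724036 / 0.0179779
v_eff = 18.7586

18.7586


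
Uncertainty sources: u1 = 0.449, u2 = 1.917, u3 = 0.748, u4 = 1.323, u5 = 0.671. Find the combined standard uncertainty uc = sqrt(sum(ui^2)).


uc = sqrt(0.449^2 + 1.917^2 + 0.748^2 + 1.323^2 + 0.671^2)
uc = sqrt(6.636564)
uc = 2.5762

2.5762


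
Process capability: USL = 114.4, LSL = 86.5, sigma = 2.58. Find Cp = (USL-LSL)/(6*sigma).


Cp = (USL - LSL) / (6 * sigma)
= (114.4 - 86.5) / (6 * 2.58)
= 27.9000 / 15.4800
= 1.8023

1.8023


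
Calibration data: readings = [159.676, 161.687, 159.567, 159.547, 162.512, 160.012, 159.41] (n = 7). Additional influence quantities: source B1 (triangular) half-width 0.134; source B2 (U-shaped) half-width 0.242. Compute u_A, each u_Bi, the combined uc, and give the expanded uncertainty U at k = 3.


mean = (159.676 + 161.687 + 159.567 + 159.547 + 162.512 + 160.012 + 159.41) / 7 = 160.3444286
s = sqrt(sum((x - mean)^2)/(n-1)) = 1.2363666
u_A = s / sqrt(n) = 1.2363666 / sqrt(7) = 0.46730265
u_B1 = 0.134 / sqrt(6) = 0.054705271
u_B2 = 0.242 / sqrt(2) = 0.17111984
uc = sqrt(0.46730265^2 + 0.054705271^2 + 0.17111984^2) = 0.50064602
U = k * uc = 3 * 0.50064602
U = 1.5019

1.5019


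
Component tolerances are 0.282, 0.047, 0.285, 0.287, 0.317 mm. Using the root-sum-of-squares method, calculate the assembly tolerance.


RSS = sqrt(0.282^2 + 0.047^2 + 0.285^2 + 0.287^2 + 0.317^2)
= sqrt(0.345816)
= 0.5881

0.5881


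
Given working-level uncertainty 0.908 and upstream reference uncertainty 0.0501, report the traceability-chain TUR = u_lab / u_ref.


TUR = u_lab / u_ref
= 0.908 / 0.0501
= 18.1238

18.1238


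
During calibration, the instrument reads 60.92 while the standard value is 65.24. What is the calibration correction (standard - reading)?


Correction = standard - reading
= 65.24 - 60.92
= 4.3200

4.3200


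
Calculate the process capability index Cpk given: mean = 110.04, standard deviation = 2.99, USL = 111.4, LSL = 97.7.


Cpu = (USL - mean) / (3*sigma) = (111.4 - 110.04) / (3*2.99) = 0.1516
Cpl = (mean - LSL) / (3*sigma) = (110.04 - 97.7) / (3*2.99) = 1.3757
Cpk = min(Cpu, Cpl) = 0.1516

0.1516


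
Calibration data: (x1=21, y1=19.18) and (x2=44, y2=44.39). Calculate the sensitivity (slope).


slope = (y2 - y1) / (x2 - x1)
= (44.39 - 19.18) / (44 - 21)
= 25.2100 / 23
= 1.0961

1.0961


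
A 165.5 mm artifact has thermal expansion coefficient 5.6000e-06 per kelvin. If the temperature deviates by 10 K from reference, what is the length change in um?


dL = L * alpha * dT
= 165.5 * 5.6000e-06 * 10
= 0.0092680 mm
dL_um = 0.0092680 * 1000 = 9.2680 um

9.2680


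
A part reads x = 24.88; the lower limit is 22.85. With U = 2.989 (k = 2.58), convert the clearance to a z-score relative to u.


u = U / k = 2.989 / 2.58 = 1.1585271
margin = |LSL - x| = |22.85 - 24.88| = 2.03
z = margin / u = 2.03 / 1.1585271
z = 1.7522

1.7522


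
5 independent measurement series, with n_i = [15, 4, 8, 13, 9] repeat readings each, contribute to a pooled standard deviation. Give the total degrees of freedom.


nu = sum_i (n_i - 1)
nu = ((15 - 1) + (4 - 1) + (8 - 1) + (13 - 1) + (9 - 1))
nu = 14 + 3 + 7 + 12 + 8
nu = 44

44


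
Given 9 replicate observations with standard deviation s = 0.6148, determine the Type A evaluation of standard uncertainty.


u_A = s / sqrt(n)
u_A = 0.6148 / sqrt(9)
u_A = 0.6148 / 3
u_A = 0.2049

0.2049


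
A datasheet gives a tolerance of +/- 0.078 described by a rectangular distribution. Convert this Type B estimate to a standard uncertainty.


u_B = half_width / sqrt(3)
u_B = 0.078 / 1.7320508
u_B = 0.0450

0.0450


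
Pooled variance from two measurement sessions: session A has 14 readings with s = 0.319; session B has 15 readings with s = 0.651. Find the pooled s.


s_p = sqrt(((n1-1)*s1^2 + (n2-1)*s2^2) / (n1+n2-2))
numerator = (14-1)*0.319^2 + (15-1)*0.651^2 = 1.322893 + 5.933214 = 7.256107
denominator = 14 + 15 - 2 = 27
s_p^2 = 7.256107 / 27 = 0.2687447
s_p = sqrt(0.2687447) = 0.5184

0.5184


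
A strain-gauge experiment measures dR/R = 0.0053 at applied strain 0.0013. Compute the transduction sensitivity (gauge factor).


GF = (dR/R) / epsilon
= 0.0053 / 0.0013
= 4.0769

4.0769


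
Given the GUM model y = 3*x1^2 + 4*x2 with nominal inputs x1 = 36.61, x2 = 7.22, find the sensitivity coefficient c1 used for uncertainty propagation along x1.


y = 3*x1^2 + 4*x2
dy/dx1 = 2*3*x1
Evaluate at x1 = 36.61: c1 = 6 * 36.61
c1 = 219.6600

219.6600


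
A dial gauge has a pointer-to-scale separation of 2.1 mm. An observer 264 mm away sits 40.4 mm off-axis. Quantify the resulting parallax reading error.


error = h * offset / d
= 2.1 * 40.4 / 264
= 0.3214

0.3214


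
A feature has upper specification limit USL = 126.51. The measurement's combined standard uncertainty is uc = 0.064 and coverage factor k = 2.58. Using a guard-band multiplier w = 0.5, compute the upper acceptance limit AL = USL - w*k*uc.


U = k * uc = 2.58 * 0.064 = 0.16512
guard band g = w * U = 0.5 * 0.16512 = 0.08256
AL = USL - g = 126.51 - 0.08256
AL = 126.4274

126.4274


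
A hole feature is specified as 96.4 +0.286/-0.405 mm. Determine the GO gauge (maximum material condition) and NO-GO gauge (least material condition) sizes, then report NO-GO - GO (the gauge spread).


GO = nominal - lower_tol (smallest hole = maximum material condition)
GO = 96.4 - 0.405 = 95.995
NO-GO = nominal + upper_tol (largest hole = least material condition)
NO-GO = 96.4 + 0.286 = 96.686
spread = NO-GO - GO = 96.686 - 95.995 = 0.6910

0.6910


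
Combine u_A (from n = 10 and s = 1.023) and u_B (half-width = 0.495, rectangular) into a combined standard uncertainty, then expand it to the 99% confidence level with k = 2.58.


u_A = s / sqrt(n) = 1.023 / sqrt(10) = 0.323501
u_B = half_width / sqrt(3) = 0.495 / sqrt(3) = 0.28578838
uc = sqrt(u_A^2 + u_B^2) = sqrt(0.323501^2 + 0.28578838^2) = 0.43165715
U = k * uc = 2.58 * 0.43165715
U = 1.1137

1.1137


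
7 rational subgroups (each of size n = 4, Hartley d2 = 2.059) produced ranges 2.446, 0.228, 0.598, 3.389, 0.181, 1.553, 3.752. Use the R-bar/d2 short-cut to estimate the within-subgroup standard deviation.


R_bar = (2.446 + 0.228 + 0.598 + 3.389 + 0.181 + 1.553 + 3.752) / 7
R_bar = 12.147 / 7 = 1.7352857
sigma_hat = R_bar / d2 = 1.7352857 / 2.059 = 0.8428

0.8428


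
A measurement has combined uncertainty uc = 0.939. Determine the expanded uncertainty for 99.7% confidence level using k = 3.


U = k * uc
U = 3 * 0.939
U = 2.8170

2.8170


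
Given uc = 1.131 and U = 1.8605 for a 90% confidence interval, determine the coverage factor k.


k = U / uc
k = 1.8605 / 1.131
k = 1.645

1.645


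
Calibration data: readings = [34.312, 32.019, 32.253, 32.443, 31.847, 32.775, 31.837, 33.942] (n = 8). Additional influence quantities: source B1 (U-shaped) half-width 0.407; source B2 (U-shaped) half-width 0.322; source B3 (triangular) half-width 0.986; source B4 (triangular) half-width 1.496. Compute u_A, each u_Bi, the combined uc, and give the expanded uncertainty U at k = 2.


mean = (34.312 + 32.019 + 32.253 + 32.443 + 31.847 + 32.775 + 31.837 + 33.942) / 8 = 32.6785
s = sqrt(sum((x - mean)^2)/(n-1)) = 0.95206782
u_A = s / sqrt(n) = 0.95206782 / sqrt(8) = 0.33660681
u_B1 = 0.407 / sqrt(2) = 0.28779246
u_B2 = 0.322 / sqrt(2) = 0.22768838
u_B3 = 0.986 / sqrt(6) = 0.40253281
u_B4 = 1.496 / sqrt(6) = 0.61073944
uc = sqrt(0.33660681^2 + 0.28779246^2 + 0.22768838^2 + 0.40253281^2 + 0.61073944^2) = 0.88487625
U = k * uc = 2 * 0.88487625
U = 1.7698

1.7698


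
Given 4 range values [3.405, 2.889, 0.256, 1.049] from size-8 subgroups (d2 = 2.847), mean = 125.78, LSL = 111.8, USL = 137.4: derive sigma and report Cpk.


R_bar = (3.405 + 2.889 + 0.256 + 1.049) / 4 = 1.89975
sigma = R_bar / d2 = 1.89975 / 2.847 = 0.66728135
Cp = (USL - LSL)/(6*sigma) = (137.4 - 111.8)/(6*0.66728135) = 6.3941
Cpu = (137.4 - 125.78)/(3*0.66728135) = 5.8046
Cpl = (125.78 - 111.8)/(3*0.66728135) = 6.9836
Cpk = min(Cpu, Cpl) = 5.8046

5.8046


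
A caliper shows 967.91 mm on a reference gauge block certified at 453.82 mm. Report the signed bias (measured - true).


Systematic error = measured - true
= 967.91 - 453.82
= 514.0900

514.0900


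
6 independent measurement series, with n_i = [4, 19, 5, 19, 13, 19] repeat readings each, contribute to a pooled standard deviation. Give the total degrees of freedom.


nu = sum_i (n_i - 1)
nu = ((4 - 1) + (19 - 1) + (5 - 1) + (19 - 1) + (13 - 1) + (19 - 1))
nu = 3 + 18 + 4 + 18 + 12 + 18
nu = 73

73


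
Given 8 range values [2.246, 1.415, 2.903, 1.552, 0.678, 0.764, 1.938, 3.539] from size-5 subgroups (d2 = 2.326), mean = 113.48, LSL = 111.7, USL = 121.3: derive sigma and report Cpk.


R_bar = (2.246 + 1.415 + 2.903 + 1.552 + 0.678 + 0.764 + 1.938 + 3.539) / 8 = 1.879375
sigma = R_bar / d2 = 1.879375 / 2.326 = 0.80798581
Cp = (USL - LSL)/(6*sigma) = (121.3 - 111.7)/(6*0.80798581) = 1.9802
Cpu = (121.3 - 113.48)/(3*0.80798581) = 3.2261
Cpl = (113.48 - 111.7)/(3*0.80798581) = 0.7343
Cpk = min(Cpu, Cpl) = 0.7343

0.7343


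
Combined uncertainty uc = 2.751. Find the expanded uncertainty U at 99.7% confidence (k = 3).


U = k * uc
U = 3 * 2.751
U = 8.2530

8.2530


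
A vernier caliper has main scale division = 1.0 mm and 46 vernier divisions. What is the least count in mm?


LC = MSD / n_div
= 1.0 / 46
= 0.0217

0.0217


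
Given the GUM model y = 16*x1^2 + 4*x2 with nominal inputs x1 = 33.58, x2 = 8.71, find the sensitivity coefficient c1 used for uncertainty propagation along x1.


y = 16*x1^2 + 4*x2
dy/dx1 = 2*16*x1
Evaluate at x1 = 33.58: c1 = 32 * 33.58
c1 = 1074.5600

1074.5600


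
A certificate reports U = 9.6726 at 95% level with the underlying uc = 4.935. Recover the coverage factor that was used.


k = U / uc
k = 9.6726 / 4.935
k = 1.96

1.96


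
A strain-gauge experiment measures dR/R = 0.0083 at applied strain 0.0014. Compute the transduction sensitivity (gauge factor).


GF = (dR/R) / epsilon
= 0.0083 / 0.0014
= 5.9286

5.9286


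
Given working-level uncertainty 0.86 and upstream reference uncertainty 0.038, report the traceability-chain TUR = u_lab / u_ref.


TUR = u_lab / u_ref
= 0.86 / 0.038
= 22.6316

22.6316


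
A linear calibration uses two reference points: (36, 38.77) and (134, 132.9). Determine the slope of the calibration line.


slope = (y2 - y1) / (x2 - x1)
= (132.9 - 38.77) / (134 - 36)
= 94.1300 / 98
= 0.9605

0.9605


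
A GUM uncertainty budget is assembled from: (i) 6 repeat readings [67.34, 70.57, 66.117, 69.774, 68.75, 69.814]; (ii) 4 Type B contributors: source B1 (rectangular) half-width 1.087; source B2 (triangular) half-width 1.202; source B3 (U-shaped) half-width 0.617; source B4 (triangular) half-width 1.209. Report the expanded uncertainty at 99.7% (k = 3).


mean = (67.34 + 70.57 + 66.117 + 69.774 + 68.75 + 69.814) / 6 = 68.7275
s = sqrt(sum((x - mean)^2)/(n-1)) = 1.6976939
u_A = s / sqrt(n) = 1.6976939 / sqrt(6) = 0.69308063
u_B1 = 1.087 / sqrt(3) = 0.62757974
u_B2 = 1.202 / sqrt(6) = 0.49071445
u_B3 = 0.617 / sqrt(2) = 0.43628488
u_B4 = 1.209 / sqrt(6) = 0.49357218
uc = sqrt(0.69308063^2 + 0.62757974^2 + 0.49071445^2 + 0.43628488^2 + 0.49357218^2) = 1.2445785
U = k * uc = 3 * 1.2445785
U = 3.7337

3.7337


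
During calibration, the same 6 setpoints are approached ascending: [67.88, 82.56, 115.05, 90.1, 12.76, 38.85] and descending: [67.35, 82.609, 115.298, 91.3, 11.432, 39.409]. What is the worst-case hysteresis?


|67.88 - 67.35| = 0.5300
|82.56 - 82.609| = 0.0490
|115.05 - 115.298| = 0.2480
|90.1 - 91.3| = 1.2000
|12.76 - 11.432| = 1.3280
|38.85 - 39.409| = 0.5590
hysteresis = max(diffs) = 1.3280

1.3280


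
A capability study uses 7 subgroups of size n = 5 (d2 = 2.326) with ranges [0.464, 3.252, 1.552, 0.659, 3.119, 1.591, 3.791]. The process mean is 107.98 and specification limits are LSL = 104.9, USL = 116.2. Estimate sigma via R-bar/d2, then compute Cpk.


R_bar = (0.464 + 3.252 + 1.552 + 0.659 + 3.119 + 1.591 + 3.791) / 7 = 2.0611429
sigma = R_bar / d2 = 2.0611429 / 2.326 = 0.88613194
Cp = (USL - LSL)/(6*sigma) = (116.2 - 104.9)/(6*0.88613194) = 2.1253
Cpu = (116.2 - 107.98)/(3*0.88613194) = 3.0921
Cpl = (107.98 - 104.9)/(3*0.88613194) = 1.1586
Cpk = min(Cpu, Cpl) = 1.1586

1.1586


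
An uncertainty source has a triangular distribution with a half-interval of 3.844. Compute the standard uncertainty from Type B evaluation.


u_B = half_width / sqrt(6)
u_B = 3.844 / 2.4494897
u_B = 1.5693

1.5693


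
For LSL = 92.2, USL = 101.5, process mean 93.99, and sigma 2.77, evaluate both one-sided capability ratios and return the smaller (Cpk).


Cpu = (USL - mean) / (3*sigma) = (101.5 - 93.99) / (3*2.77) = 0.9037
Cpl = (mean - LSL) / (3*sigma) = (93.99 - 92.2) / (3*2.77) = 0.2154
Cpk = min(Cpu, Cpl) = 0.2154

0.2154


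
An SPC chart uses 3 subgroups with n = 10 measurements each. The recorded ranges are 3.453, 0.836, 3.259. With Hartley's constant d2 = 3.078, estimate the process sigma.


R_bar = (3.453 + 0.836 + 3.259) / 3
R_bar = 7.548 / 3 = 2.516
sigma_hat = R_bar / d2 = 2.516 / 3.078 = 0.8174

0.8174


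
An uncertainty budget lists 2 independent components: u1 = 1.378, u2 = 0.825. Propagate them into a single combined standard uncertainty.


uc = sqrt(1.378^2 + 0.825^2)
uc = sqrt(2.579509)
uc = 1.6061

1.6061


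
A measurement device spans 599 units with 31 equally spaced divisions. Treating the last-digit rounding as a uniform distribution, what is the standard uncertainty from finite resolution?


resolution = range / divisions
resolution = 599 / 31 = 19.322581
u_res = resolution / (2*sqrt(3))
u_res = 19.322581 / 3.4641016
u_res = 5.5779

5.5779


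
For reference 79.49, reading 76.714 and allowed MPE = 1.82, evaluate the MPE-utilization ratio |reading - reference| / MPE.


e = indication - reference = 76.714 - 79.49 = -2.7760
|e| = 2.7760
ratio = |e| / MPE = 2.7760 / 1.82
ratio = 1.5253

1.5253


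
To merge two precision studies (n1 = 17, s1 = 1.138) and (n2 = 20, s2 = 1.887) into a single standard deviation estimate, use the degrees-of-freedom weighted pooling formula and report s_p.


s_p = sqrt(((n1-1)*s1^2 + (n2-1)*s2^2) / (n1+n2-2))
numerator = (17-1)*1.138^2 + (20-1)*1.887^2 = 20.720704 + 67.654611 = 88.375315
denominator = 17 + 20 - 2 = 35
s_p^2 = 88.375315 / 35 = 2.525009
s_p = sqrt(2.525009) = 1.5890

1.5890


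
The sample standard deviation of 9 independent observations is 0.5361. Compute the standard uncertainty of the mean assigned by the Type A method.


u_A = s / sqrt(n)
u_A = 0.5361 / sqrt(9)
u_A = 0.5361 / 3
u_A = 0.1787

0.1787


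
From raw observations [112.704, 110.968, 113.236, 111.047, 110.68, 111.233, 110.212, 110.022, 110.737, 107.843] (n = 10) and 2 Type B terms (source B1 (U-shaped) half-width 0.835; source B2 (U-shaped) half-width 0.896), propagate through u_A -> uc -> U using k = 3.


mean = (112.704 + 110.968 + 113.236 + 111.047 + 110.68 + 111.233 + 110.212 + 110.022 + 110.737 + 107.843) / 10 = 110.8682
s = sqrt(sum((x - mean)^2)/(n-1)) = 1.4720646
u_A = s / sqrt(n) = 1.4720646 / sqrt(10) = 0.4655077
u_B1 = 0.835 / sqrt(2) = 0.59043416
u_B2 = 0.896 / sqrt(2) = 0.63356768
uc = sqrt(0.4655077^2 + 0.59043416^2 + 0.63356768^2) = 0.98321815
U = k * uc = 3 * 0.98321815
U = 2.9497

2.9497


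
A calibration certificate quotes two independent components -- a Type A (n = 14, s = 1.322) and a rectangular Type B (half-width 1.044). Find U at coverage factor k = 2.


u_A = s / sqrt(n) = 1.322 / sqrt(14) = 0.35331936
u_B = half_width / sqrt(3) = 1.044 / sqrt(3) = 0.60275368
uc = sqrt(u_A^2 + u_B^2) = sqrt(0.35331936^2 + 0.60275368^2) = 0.69867487
U = k * uc = 2 * 0.69867487
U = 1.3973

1.3973


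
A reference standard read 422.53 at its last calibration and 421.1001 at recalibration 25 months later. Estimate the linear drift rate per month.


rate = (v2 - v1) / months
= (421.1001 - 422.53) / 25
= -1.4299 / 25
= -0.0572

-0.0572


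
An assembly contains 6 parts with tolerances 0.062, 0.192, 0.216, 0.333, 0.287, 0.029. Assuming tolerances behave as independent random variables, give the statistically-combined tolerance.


RSS = sqrt(0.062^2 + 0.192^2 + 0.216^2 + 0.333^2 + 0.287^2 + 0.029^2)
= sqrt(0.281463)
= 0.5305

0.5305


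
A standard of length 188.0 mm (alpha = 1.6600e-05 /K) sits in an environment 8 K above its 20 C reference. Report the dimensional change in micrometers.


dL = L * alpha * dT
= 188.0 * 1.6600e-05 * 8
= 0.0249664 mm
dL_um = 0.0249664 * 1000 = 24.9664 um

24.9664


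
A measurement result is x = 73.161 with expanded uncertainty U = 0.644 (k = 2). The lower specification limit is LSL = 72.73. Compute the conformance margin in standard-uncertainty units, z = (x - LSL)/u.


u = U / k = 0.644 / 2 = 0.322
margin = |LSL - x| = |72.73 - 73.161| = 0.431
z = margin / u = 0.431 / 0.322
z = 1.3385

1.3385


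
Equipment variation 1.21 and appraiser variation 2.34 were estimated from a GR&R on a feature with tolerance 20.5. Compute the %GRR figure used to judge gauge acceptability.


GRR = sqrt(EV^2 + AV^2) = sqrt(1.21^2 + 2.34^2) = 2.634331
%GRR = GRR / tol * 100 = 2.634331 / 20.5 * 100
%GRR = 12.8504

12.8504


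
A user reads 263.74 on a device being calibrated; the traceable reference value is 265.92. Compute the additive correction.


Correction = standard - reading
= 265.92 - 263.74
= 2.1800

2.1800


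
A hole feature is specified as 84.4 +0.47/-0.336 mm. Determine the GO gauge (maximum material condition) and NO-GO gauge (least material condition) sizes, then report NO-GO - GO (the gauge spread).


GO = nominal - lower_tol (smallest hole = maximum material condition)
GO = 84.4 - 0.336 = 84.064
NO-GO = nominal + upper_tol (largest hole = least material condition)
NO-GO = 84.4 + 0.47 = 84.87
spread = NO-GO - GO = 84.87 - 84.064 = 0.8060

0.8060


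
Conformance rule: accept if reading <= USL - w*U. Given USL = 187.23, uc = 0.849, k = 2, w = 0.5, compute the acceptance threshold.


U = k * uc = 2 * 0.849 = 1.698
guard band g = w * U = 0.5 * 1.698 = 0.849
AL = USL - g = 187.23 - 0.849
AL = 186.3810

186.3810


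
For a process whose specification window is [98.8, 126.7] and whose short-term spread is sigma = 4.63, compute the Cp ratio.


Cp = (USL - LSL) / (6 * sigma)
= (126.7 - 98.8) / (6 * 4.63)
= 27.9000 / 27.7800
= 1.0043

1.0043


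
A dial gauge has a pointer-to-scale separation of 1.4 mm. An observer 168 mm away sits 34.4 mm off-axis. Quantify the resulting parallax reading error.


error = h * offset / d
= 1.4 * 34.4 / 168
= 0.2867

0.2867


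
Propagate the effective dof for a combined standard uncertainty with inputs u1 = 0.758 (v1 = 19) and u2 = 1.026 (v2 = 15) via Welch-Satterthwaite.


uc = sqrt(u1^2 + u2^2) = sqrt(0.758^2 + 1.026^2) = 1.2756332
v_eff = uc^4 / (u1^4/v1 + u2^4/v2)
= 1.2756332^4 / (0.758^4/19 + 1.026^4/15)
= 2.6479102 / 0.091250054
v_eff = 29.0182

29.0182


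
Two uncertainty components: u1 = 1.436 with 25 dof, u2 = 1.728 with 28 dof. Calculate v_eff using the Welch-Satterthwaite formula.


uc = sqrt(u1^2 + u2^2) = sqrt(1.436^2 + 1.728^2) = 2.2467933
v_eff = uc^4 / (u1^4/v1 + u2^4/v2)
= 2.2467933^4 / (1.436^4/25 + 1.728^4/28)
= 25.483113 / 0.48852176
v_eff = 52.1637

52.1637


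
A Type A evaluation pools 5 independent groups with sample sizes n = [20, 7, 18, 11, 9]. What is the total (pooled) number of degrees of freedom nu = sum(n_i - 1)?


nu = sum_i (n_i - 1)
nu = ((20 - 1) + (7 - 1) + (18 - 1) + (11 - 1) + (9 - 1))
nu = 19 + 6 + 17 + 10 + 8
nu = 60

60


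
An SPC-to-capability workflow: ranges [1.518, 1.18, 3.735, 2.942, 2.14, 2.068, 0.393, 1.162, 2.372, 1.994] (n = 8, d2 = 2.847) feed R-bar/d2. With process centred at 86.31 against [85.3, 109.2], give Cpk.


R_bar = (1.518 + 1.18 + 3.735 + 2.942 + 2.14 + 2.068 + 0.393 + 1.162 + 2.372 + 1.994) / 10 = 1.9504
sigma = R_bar / d2 = 1.9504 / 2.847 = 0.68507201
Cp = (USL - LSL)/(6*sigma) = (109.2 - 85.3)/(6*0.68507201) = 5.8145
Cpu = (109.2 - 86.31)/(3*0.68507201) = 11.1375
Cpl = (86.31 - 85.3)/(3*0.68507201) = 0.4914
Cpk = min(Cpu, Cpl) = 0.4914

0.4914


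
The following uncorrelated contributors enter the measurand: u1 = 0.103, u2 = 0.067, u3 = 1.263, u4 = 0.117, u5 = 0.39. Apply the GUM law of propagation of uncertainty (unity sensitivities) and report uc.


uc = sqrt(0.103^2 + 0.067^2 + 1.263^2 + 0.117^2 + 0.39^2)
uc = sqrt(1.776056)
uc = 1.3327

1.3327


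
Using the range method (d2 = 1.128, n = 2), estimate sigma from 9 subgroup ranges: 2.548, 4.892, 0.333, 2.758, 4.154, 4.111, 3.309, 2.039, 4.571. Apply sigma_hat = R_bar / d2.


R_bar = (2.548 + 4.892 + 0.333 + 2.758 + 4.154 + 4.111 + 3.309 + 2.039 + 4.571) / 9
R_bar = 28.715 / 9 = 3.1905556
sigma_hat = R_bar / d2 = 3.1905556 / 1.128 = 2.8285

2.8285


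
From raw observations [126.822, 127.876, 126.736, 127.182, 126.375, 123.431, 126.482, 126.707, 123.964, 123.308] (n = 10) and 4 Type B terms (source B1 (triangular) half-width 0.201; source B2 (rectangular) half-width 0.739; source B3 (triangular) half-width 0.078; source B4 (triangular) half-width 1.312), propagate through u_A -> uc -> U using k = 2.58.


mean = (126.822 + 127.876 + 126.736 + 127.182 + 126.375 + 123.431 + 126.482 + 126.707 + 123.964 + 123.308) / 10 = 125.8883
s = sqrt(sum((x - mean)^2)/(n-1)) = 1.6624557
u_A = s / sqrt(n) = 1.6624557 / sqrt(10) = 0.52571465
u_B1 = 0.201 / sqrt(6) = 0.082057906
u_B2 = 0.739 / sqrt(3) = 0.42666185
u_B3 = 0.078 / sqrt(6) = 0.031843367
u_B4 = 1.312 / sqrt(6) = 0.53562176
uc = sqrt(0.52571465^2 + 0.082057906^2 + 0.42666185^2 + 0.031843367^2 + 0.53562176^2) = 0.86778707
U = k * uc = 2.58 * 0.86778707
U = 2.2389

2.2389


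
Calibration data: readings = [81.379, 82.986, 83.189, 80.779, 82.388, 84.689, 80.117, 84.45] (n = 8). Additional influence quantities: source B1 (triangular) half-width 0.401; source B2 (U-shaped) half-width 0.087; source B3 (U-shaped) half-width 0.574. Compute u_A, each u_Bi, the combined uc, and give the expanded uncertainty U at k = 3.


mean = (81.379 + 82.986 + 83.189 + 80.779 + 82.388 + 84.689 + 80.117 + 84.45) / 8 = 82.497125
s = sqrt(sum((x - mean)^2)/(n-1)) = 1.656795
u_A = s / sqrt(n) = 1.656795 / sqrt(8) = 0.58576549
u_B1 = 0.401 / sqrt(6) = 0.16370756
u_B2 = 0.087 / sqrt(2) = 0.06151829
u_B3 = 0.574 / sqrt(2) = 0.40587929
uc = sqrt(0.58576549^2 + 0.16370756^2 + 0.06151829^2 + 0.40587929^2) = 0.73378735
U = k * uc = 3 * 0.73378735
U = 2.2014

2.2014


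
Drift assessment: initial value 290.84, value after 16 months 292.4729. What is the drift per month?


rate = (v2 - v1) / months
= (292.4729 - 290.84) / 16
= 1.6329 / 16
= 0.1021

0.1021


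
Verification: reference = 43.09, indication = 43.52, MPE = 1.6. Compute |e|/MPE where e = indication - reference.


e = indication - reference = 43.52 - 43.09 = 0.4300
|e| = 0.4300
ratio = |e| / MPE = 0.4300 / 1.6
ratio = 0.2687

0.2687


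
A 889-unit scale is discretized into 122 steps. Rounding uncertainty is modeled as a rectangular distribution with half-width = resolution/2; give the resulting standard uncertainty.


resolution = range / divisions
resolution = 889 / 122 = 7.2868852
u_res = resolution / (2*sqrt(3))
u_res = 7.2868852 / 3.4641016
u_res = 2.1035

2.1035


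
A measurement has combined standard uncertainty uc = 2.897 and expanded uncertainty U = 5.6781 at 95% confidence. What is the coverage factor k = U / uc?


k = U / uc
k = 5.6781 / 2.897
k = 1.96

1.96


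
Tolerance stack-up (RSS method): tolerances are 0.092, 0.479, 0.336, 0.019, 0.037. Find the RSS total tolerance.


RSS = sqrt(0.092^2 + 0.479^2 + 0.336^2 + 0.019^2 + 0.037^2)
= sqrt(0.352531)
= 0.5937

0.5937


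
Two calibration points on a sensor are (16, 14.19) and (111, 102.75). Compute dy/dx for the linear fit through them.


slope = (y2 - y1) / (x2 - x1)
= (102.75 - 14.19) / (111 - 16)
= 88.5600 / 95
= 0.9322

0.9322


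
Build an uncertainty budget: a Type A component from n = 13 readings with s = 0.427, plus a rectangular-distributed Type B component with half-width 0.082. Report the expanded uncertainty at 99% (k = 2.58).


u_A = s / sqrt(n) = 0.427 / sqrt(13) = 0.11842849
u_B = half_width / sqrt(3) = 0.082 / sqrt(3) = 0.047342722
uc = sqrt(u_A^2 + u_B^2) = sqrt(0.11842849^2 + 0.047342722^2) = 0.12754074
U = k * uc = 2.58 * 0.12754074
U = 0.3291

0.3291


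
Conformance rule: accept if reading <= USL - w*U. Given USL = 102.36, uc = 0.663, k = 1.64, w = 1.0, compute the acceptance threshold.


U = k * uc = 1.64 * 0.663 = 1.08732
guard band g = w * U = 1.0 * 1.08732 = 1.08732
AL = USL - g = 102.36 - 1.08732
AL = 101.2727

101.2727


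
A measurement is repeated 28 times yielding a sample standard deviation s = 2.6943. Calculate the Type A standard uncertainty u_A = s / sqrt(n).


u_A = s / sqrt(n)
u_A = 2.6943 / sqrt(28)
u_A = 2.6943 / 5.2915026
u_A = 0.5092

0.5092


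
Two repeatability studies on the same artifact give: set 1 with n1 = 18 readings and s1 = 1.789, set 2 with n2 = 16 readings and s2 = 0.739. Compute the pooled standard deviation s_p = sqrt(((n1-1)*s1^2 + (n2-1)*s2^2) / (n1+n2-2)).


s_p = sqrt(((n1-1)*s1^2 + (n2-1)*s2^2) / (n1+n2-2))
numerator = (18-1)*1.789^2 + (16-1)*0.739^2 = 54.408857 + 8.191815 = 62.600672
denominator = 18 + 16 - 2 = 32
s_p^2 = 62.600672 / 32 = 1.956271
s_p = sqrt(1.956271) = 1.3987

1.3987


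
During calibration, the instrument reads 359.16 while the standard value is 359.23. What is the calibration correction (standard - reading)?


Correction = standard - reading
= 359.23 - 359.16
= 0.0700

0.0700


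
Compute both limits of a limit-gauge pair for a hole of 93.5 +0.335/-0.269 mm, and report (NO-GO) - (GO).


GO = nominal - lower_tol (smallest hole = maximum material condition)
GO = 93.5 - 0.269 = 93.231
NO-GO = nominal + upper_tol (largest hole = least material condition)
NO-GO = 93.5 + 0.335 = 93.835
spread = NO-GO - GO = 93.835 - 93.231 = 0.6040

0.6040


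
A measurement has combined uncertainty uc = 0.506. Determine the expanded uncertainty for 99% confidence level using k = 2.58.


U = k * uc
U = 2.58 * 0.506
U = 1.3055

1.3055


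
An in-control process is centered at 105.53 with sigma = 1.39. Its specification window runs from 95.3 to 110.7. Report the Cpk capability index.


Cpu = (USL - mean) / (3*sigma) = (110.7 - 105.53) / (3*1.39) = 1.2398
Cpl = (mean - LSL) / (3*sigma) = (105.53 - 95.3) / (3*1.39) = 2.4532
Cpk = min(Cpu, Cpl) = 1.2398

1.2398


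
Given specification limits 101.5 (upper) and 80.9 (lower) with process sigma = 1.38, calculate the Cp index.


Cp = (USL - LSL) / (6 * sigma)
= (101.5 - 80.9) / (6 * 1.38)
= 20.6000 / 8.2800
= 2.4879

2.4879


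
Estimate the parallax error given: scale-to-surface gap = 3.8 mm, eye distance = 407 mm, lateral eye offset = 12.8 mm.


error = h * offset / d
= 3.8 * 12.8 / 407
= 0.1195

0.1195


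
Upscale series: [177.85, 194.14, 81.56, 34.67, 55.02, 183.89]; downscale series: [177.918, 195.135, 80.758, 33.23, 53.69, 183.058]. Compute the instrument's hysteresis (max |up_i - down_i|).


|177.85 - 177.918| = 0.0680
|194.14 - 195.135| = 0.9950
|81.56 - 80.758| = 0.8020
|34.67 - 33.23| = 1.4400
|55.02 - 53.69| = 1.3300
|183.89 - 183.058| = 0.8320
hysteresis = max(diffs) = 1.4400

1.4400


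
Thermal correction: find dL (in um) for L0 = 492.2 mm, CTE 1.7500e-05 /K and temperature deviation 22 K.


dL = L * alpha * dT
= 492.2 * 1.7500e-05 * 22
= 0.1894970 mm
dL_um = 0.1894970 * 1000 = 189.4970 um

189.4970


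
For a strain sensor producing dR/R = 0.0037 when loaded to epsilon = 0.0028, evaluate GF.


GF = (dR/R) / epsilon
= 0.0037 / 0.0028
= 1.3214

1.3214


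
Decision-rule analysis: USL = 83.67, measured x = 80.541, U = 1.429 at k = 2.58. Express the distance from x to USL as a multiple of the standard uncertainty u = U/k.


u = U / k = 1.429 / 2.58 = 0.55387597
margin = |USL - x| = |83.67 - 80.541| = 3.129
z = margin / u = 3.129 / 0.55387597
z = 5.6493

5.6493


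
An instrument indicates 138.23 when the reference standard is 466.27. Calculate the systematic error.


Systematic error = measured - true
= 138.23 - 466.27
= -328.0400

-328.0400


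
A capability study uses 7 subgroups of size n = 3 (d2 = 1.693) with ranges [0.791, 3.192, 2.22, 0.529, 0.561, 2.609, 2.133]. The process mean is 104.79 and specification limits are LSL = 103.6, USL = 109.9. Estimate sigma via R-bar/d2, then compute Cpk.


R_bar = (0.791 + 3.192 + 2.22 + 0.529 + 0.561 + 2.609 + 2.133) / 7 = 1.7192857
sigma = R_bar / d2 = 1.7192857 / 1.693 = 1.0155261
Cp = (USL - LSL)/(6*sigma) = (109.9 - 103.6)/(6*1.0155261) = 1.0339
Cpu = (109.9 - 104.79)/(3*1.0155261) = 1.6773
Cpl = (104.79 - 103.6)/(3*1.0155261) = 0.3906
Cpk = min(Cpu, Cpl) = 0.3906

0.3906
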